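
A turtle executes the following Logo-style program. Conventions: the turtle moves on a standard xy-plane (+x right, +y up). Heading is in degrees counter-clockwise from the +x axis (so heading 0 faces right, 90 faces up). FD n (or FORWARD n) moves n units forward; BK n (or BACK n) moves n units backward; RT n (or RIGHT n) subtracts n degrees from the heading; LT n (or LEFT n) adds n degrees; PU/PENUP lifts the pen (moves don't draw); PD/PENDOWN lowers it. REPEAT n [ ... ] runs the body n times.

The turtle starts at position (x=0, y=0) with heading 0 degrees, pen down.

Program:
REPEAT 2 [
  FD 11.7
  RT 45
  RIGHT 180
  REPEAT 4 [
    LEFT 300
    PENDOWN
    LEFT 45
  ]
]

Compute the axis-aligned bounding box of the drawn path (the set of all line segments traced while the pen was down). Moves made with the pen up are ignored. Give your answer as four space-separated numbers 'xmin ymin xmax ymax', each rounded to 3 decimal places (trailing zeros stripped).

Executing turtle program step by step:
Start: pos=(0,0), heading=0, pen down
REPEAT 2 [
  -- iteration 1/2 --
  FD 11.7: (0,0) -> (11.7,0) [heading=0, draw]
  RT 45: heading 0 -> 315
  RT 180: heading 315 -> 135
  REPEAT 4 [
    -- iteration 1/4 --
    LT 300: heading 135 -> 75
    PD: pen down
    LT 45: heading 75 -> 120
    -- iteration 2/4 --
    LT 300: heading 120 -> 60
    PD: pen down
    LT 45: heading 60 -> 105
    -- iteration 3/4 --
    LT 300: heading 105 -> 45
    PD: pen down
    LT 45: heading 45 -> 90
    -- iteration 4/4 --
    LT 300: heading 90 -> 30
    PD: pen down
    LT 45: heading 30 -> 75
  ]
  -- iteration 2/2 --
  FD 11.7: (11.7,0) -> (14.728,11.301) [heading=75, draw]
  RT 45: heading 75 -> 30
  RT 180: heading 30 -> 210
  REPEAT 4 [
    -- iteration 1/4 --
    LT 300: heading 210 -> 150
    PD: pen down
    LT 45: heading 150 -> 195
    -- iteration 2/4 --
    LT 300: heading 195 -> 135
    PD: pen down
    LT 45: heading 135 -> 180
    -- iteration 3/4 --
    LT 300: heading 180 -> 120
    PD: pen down
    LT 45: heading 120 -> 165
    -- iteration 4/4 --
    LT 300: heading 165 -> 105
    PD: pen down
    LT 45: heading 105 -> 150
  ]
]
Final: pos=(14.728,11.301), heading=150, 2 segment(s) drawn

Segment endpoints: x in {0, 11.7, 14.728}, y in {0, 11.301}
xmin=0, ymin=0, xmax=14.728, ymax=11.301

Answer: 0 0 14.728 11.301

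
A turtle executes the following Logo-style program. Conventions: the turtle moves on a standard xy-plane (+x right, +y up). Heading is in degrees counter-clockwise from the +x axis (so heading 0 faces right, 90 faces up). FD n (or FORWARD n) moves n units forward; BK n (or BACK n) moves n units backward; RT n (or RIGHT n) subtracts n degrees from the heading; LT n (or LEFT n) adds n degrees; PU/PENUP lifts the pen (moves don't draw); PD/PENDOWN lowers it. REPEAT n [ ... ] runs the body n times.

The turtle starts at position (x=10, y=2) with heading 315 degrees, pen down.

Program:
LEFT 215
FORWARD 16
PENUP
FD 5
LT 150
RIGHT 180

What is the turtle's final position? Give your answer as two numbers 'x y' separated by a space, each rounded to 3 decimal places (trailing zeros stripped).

Executing turtle program step by step:
Start: pos=(10,2), heading=315, pen down
LT 215: heading 315 -> 170
FD 16: (10,2) -> (-5.757,4.778) [heading=170, draw]
PU: pen up
FD 5: (-5.757,4.778) -> (-10.681,5.647) [heading=170, move]
LT 150: heading 170 -> 320
RT 180: heading 320 -> 140
Final: pos=(-10.681,5.647), heading=140, 1 segment(s) drawn

Answer: -10.681 5.647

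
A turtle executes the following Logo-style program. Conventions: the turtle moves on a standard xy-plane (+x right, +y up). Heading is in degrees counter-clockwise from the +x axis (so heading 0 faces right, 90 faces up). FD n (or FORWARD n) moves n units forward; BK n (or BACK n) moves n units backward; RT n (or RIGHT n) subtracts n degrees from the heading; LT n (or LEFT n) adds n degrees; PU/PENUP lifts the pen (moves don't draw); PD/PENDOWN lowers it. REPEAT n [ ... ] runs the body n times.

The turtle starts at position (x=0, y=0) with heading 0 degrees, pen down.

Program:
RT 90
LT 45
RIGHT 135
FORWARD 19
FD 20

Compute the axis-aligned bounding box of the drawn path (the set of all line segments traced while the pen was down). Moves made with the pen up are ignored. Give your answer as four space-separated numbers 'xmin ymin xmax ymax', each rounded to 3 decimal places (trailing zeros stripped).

Executing turtle program step by step:
Start: pos=(0,0), heading=0, pen down
RT 90: heading 0 -> 270
LT 45: heading 270 -> 315
RT 135: heading 315 -> 180
FD 19: (0,0) -> (-19,0) [heading=180, draw]
FD 20: (-19,0) -> (-39,0) [heading=180, draw]
Final: pos=(-39,0), heading=180, 2 segment(s) drawn

Segment endpoints: x in {-39, -19, 0}, y in {0, 0, 0}
xmin=-39, ymin=0, xmax=0, ymax=0

Answer: -39 0 0 0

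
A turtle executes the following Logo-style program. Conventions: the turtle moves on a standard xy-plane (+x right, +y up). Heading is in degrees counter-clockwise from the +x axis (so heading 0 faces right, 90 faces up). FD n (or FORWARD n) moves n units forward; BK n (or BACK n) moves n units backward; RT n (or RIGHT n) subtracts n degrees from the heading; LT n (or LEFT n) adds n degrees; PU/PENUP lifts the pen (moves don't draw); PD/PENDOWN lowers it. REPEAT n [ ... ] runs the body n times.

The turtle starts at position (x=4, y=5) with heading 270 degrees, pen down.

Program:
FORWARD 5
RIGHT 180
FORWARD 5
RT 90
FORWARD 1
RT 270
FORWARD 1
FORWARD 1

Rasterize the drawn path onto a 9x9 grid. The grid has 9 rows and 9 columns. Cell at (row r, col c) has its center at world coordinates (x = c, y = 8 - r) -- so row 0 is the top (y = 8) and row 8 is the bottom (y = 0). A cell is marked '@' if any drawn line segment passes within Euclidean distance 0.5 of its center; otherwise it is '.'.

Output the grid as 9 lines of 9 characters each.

Segment 0: (4,5) -> (4,0)
Segment 1: (4,0) -> (4,5)
Segment 2: (4,5) -> (5,5)
Segment 3: (5,5) -> (5,6)
Segment 4: (5,6) -> (5,7)

Answer: .........
.....@...
.....@...
....@@...
....@....
....@....
....@....
....@....
....@....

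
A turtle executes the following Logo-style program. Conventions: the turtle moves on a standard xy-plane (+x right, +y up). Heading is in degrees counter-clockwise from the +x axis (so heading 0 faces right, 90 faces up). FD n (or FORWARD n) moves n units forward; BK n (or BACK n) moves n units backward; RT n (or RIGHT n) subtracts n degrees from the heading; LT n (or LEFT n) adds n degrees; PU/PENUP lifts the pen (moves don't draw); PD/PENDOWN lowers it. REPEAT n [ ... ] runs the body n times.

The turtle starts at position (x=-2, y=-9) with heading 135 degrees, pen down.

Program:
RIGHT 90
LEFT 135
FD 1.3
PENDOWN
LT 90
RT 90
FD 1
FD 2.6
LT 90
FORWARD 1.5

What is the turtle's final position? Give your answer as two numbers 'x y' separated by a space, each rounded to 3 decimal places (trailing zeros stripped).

Answer: -6.9 -10.5

Derivation:
Executing turtle program step by step:
Start: pos=(-2,-9), heading=135, pen down
RT 90: heading 135 -> 45
LT 135: heading 45 -> 180
FD 1.3: (-2,-9) -> (-3.3,-9) [heading=180, draw]
PD: pen down
LT 90: heading 180 -> 270
RT 90: heading 270 -> 180
FD 1: (-3.3,-9) -> (-4.3,-9) [heading=180, draw]
FD 2.6: (-4.3,-9) -> (-6.9,-9) [heading=180, draw]
LT 90: heading 180 -> 270
FD 1.5: (-6.9,-9) -> (-6.9,-10.5) [heading=270, draw]
Final: pos=(-6.9,-10.5), heading=270, 4 segment(s) drawn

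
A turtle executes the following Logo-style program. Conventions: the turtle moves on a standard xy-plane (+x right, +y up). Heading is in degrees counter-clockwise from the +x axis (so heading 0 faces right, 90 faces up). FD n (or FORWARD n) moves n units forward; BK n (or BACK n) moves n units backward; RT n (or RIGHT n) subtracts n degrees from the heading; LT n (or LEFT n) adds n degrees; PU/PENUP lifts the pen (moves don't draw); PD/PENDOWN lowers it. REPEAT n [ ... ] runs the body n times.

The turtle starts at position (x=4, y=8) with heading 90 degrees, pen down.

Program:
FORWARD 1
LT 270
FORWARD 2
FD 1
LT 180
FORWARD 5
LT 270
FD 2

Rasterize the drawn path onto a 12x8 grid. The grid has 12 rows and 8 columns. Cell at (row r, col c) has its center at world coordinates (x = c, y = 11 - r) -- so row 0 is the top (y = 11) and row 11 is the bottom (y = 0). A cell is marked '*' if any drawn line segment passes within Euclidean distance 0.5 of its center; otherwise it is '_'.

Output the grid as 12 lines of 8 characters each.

Segment 0: (4,8) -> (4,9)
Segment 1: (4,9) -> (6,9)
Segment 2: (6,9) -> (7,9)
Segment 3: (7,9) -> (2,9)
Segment 4: (2,9) -> (2,11)

Answer: __*_____
__*_____
__******
____*___
________
________
________
________
________
________
________
________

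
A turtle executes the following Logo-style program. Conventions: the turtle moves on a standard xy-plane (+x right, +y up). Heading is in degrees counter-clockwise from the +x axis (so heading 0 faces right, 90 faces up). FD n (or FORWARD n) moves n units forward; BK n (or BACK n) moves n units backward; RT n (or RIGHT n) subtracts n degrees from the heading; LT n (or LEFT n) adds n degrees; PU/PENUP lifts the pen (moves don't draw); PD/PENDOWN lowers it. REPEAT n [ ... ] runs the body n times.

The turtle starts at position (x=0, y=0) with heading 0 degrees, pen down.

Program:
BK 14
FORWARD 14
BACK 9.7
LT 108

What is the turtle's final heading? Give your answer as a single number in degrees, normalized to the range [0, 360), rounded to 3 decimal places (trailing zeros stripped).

Answer: 108

Derivation:
Executing turtle program step by step:
Start: pos=(0,0), heading=0, pen down
BK 14: (0,0) -> (-14,0) [heading=0, draw]
FD 14: (-14,0) -> (0,0) [heading=0, draw]
BK 9.7: (0,0) -> (-9.7,0) [heading=0, draw]
LT 108: heading 0 -> 108
Final: pos=(-9.7,0), heading=108, 3 segment(s) drawn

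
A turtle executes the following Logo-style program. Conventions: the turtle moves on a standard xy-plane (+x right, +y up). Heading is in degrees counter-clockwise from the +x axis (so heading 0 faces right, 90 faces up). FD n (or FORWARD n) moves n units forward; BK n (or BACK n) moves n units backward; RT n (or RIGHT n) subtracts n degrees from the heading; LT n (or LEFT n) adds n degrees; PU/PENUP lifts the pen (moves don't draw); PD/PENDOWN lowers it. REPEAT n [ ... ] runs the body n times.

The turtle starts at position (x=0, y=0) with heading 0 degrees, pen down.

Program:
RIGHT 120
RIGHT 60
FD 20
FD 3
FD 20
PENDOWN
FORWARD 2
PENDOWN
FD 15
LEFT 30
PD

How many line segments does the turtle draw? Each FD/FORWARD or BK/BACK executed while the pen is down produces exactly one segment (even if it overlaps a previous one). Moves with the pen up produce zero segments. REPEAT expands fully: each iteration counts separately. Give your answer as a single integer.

Answer: 5

Derivation:
Executing turtle program step by step:
Start: pos=(0,0), heading=0, pen down
RT 120: heading 0 -> 240
RT 60: heading 240 -> 180
FD 20: (0,0) -> (-20,0) [heading=180, draw]
FD 3: (-20,0) -> (-23,0) [heading=180, draw]
FD 20: (-23,0) -> (-43,0) [heading=180, draw]
PD: pen down
FD 2: (-43,0) -> (-45,0) [heading=180, draw]
PD: pen down
FD 15: (-45,0) -> (-60,0) [heading=180, draw]
LT 30: heading 180 -> 210
PD: pen down
Final: pos=(-60,0), heading=210, 5 segment(s) drawn
Segments drawn: 5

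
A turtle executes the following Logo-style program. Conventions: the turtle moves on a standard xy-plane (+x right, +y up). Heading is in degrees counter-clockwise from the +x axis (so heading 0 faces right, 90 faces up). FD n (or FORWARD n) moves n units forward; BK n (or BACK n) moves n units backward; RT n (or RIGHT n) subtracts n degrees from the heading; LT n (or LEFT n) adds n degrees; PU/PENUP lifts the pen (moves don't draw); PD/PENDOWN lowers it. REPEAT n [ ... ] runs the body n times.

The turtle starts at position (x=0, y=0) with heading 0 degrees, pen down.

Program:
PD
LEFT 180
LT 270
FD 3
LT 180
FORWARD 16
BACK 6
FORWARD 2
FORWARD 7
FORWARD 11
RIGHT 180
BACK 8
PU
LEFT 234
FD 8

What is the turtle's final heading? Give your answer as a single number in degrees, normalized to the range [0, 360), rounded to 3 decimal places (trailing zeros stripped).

Executing turtle program step by step:
Start: pos=(0,0), heading=0, pen down
PD: pen down
LT 180: heading 0 -> 180
LT 270: heading 180 -> 90
FD 3: (0,0) -> (0,3) [heading=90, draw]
LT 180: heading 90 -> 270
FD 16: (0,3) -> (0,-13) [heading=270, draw]
BK 6: (0,-13) -> (0,-7) [heading=270, draw]
FD 2: (0,-7) -> (0,-9) [heading=270, draw]
FD 7: (0,-9) -> (0,-16) [heading=270, draw]
FD 11: (0,-16) -> (0,-27) [heading=270, draw]
RT 180: heading 270 -> 90
BK 8: (0,-27) -> (0,-35) [heading=90, draw]
PU: pen up
LT 234: heading 90 -> 324
FD 8: (0,-35) -> (6.472,-39.702) [heading=324, move]
Final: pos=(6.472,-39.702), heading=324, 7 segment(s) drawn

Answer: 324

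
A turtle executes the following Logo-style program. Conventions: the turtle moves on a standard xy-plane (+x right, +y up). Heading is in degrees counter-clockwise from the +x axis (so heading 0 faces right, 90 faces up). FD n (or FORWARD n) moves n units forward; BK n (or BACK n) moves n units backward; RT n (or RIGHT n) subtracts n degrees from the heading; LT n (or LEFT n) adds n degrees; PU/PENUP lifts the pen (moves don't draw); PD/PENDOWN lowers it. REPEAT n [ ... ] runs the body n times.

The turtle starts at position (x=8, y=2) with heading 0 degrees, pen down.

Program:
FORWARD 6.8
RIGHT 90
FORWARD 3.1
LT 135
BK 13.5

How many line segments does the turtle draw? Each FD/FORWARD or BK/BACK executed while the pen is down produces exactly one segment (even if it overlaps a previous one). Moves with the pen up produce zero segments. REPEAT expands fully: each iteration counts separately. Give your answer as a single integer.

Executing turtle program step by step:
Start: pos=(8,2), heading=0, pen down
FD 6.8: (8,2) -> (14.8,2) [heading=0, draw]
RT 90: heading 0 -> 270
FD 3.1: (14.8,2) -> (14.8,-1.1) [heading=270, draw]
LT 135: heading 270 -> 45
BK 13.5: (14.8,-1.1) -> (5.254,-10.646) [heading=45, draw]
Final: pos=(5.254,-10.646), heading=45, 3 segment(s) drawn
Segments drawn: 3

Answer: 3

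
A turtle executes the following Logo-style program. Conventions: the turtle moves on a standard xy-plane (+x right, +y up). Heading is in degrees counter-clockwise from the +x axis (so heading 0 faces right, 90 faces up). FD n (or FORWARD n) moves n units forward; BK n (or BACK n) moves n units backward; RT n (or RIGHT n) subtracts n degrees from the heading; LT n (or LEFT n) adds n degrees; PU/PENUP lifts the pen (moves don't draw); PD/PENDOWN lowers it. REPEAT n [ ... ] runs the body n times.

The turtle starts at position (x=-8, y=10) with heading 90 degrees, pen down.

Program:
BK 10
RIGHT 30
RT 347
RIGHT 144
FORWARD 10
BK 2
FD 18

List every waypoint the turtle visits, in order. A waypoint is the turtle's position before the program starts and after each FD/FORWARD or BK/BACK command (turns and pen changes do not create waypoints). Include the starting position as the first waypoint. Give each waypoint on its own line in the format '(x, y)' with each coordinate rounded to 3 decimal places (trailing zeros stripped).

Answer: (-8, 10)
(-8, 0)
(-4.744, -9.455)
(-5.395, -7.564)
(0.465, -24.583)

Derivation:
Executing turtle program step by step:
Start: pos=(-8,10), heading=90, pen down
BK 10: (-8,10) -> (-8,0) [heading=90, draw]
RT 30: heading 90 -> 60
RT 347: heading 60 -> 73
RT 144: heading 73 -> 289
FD 10: (-8,0) -> (-4.744,-9.455) [heading=289, draw]
BK 2: (-4.744,-9.455) -> (-5.395,-7.564) [heading=289, draw]
FD 18: (-5.395,-7.564) -> (0.465,-24.583) [heading=289, draw]
Final: pos=(0.465,-24.583), heading=289, 4 segment(s) drawn
Waypoints (5 total):
(-8, 10)
(-8, 0)
(-4.744, -9.455)
(-5.395, -7.564)
(0.465, -24.583)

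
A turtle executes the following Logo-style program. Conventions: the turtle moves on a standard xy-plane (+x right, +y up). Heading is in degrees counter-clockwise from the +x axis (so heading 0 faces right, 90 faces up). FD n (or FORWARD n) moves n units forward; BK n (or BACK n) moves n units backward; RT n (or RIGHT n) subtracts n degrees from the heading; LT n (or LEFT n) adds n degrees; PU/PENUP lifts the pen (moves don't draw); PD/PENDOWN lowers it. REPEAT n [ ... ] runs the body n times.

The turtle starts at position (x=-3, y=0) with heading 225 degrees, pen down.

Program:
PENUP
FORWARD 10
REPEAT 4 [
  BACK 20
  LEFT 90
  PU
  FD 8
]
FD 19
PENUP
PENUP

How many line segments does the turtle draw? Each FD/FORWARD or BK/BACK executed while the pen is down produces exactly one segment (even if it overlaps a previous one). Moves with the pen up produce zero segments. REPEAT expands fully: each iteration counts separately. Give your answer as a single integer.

Answer: 0

Derivation:
Executing turtle program step by step:
Start: pos=(-3,0), heading=225, pen down
PU: pen up
FD 10: (-3,0) -> (-10.071,-7.071) [heading=225, move]
REPEAT 4 [
  -- iteration 1/4 --
  BK 20: (-10.071,-7.071) -> (4.071,7.071) [heading=225, move]
  LT 90: heading 225 -> 315
  PU: pen up
  FD 8: (4.071,7.071) -> (9.728,1.414) [heading=315, move]
  -- iteration 2/4 --
  BK 20: (9.728,1.414) -> (-4.414,15.556) [heading=315, move]
  LT 90: heading 315 -> 45
  PU: pen up
  FD 8: (-4.414,15.556) -> (1.243,21.213) [heading=45, move]
  -- iteration 3/4 --
  BK 20: (1.243,21.213) -> (-12.899,7.071) [heading=45, move]
  LT 90: heading 45 -> 135
  PU: pen up
  FD 8: (-12.899,7.071) -> (-18.556,12.728) [heading=135, move]
  -- iteration 4/4 --
  BK 20: (-18.556,12.728) -> (-4.414,-1.414) [heading=135, move]
  LT 90: heading 135 -> 225
  PU: pen up
  FD 8: (-4.414,-1.414) -> (-10.071,-7.071) [heading=225, move]
]
FD 19: (-10.071,-7.071) -> (-23.506,-20.506) [heading=225, move]
PU: pen up
PU: pen up
Final: pos=(-23.506,-20.506), heading=225, 0 segment(s) drawn
Segments drawn: 0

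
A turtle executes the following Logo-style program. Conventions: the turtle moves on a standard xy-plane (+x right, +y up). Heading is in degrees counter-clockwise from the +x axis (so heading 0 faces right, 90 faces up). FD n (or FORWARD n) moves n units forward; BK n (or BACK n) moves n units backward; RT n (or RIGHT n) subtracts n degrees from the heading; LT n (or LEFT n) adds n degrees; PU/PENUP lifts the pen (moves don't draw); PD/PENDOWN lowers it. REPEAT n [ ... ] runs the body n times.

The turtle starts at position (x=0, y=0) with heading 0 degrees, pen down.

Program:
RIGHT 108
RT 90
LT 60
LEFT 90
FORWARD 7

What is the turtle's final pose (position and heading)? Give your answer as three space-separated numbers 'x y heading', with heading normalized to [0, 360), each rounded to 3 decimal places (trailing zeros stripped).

Answer: 4.684 -5.202 312

Derivation:
Executing turtle program step by step:
Start: pos=(0,0), heading=0, pen down
RT 108: heading 0 -> 252
RT 90: heading 252 -> 162
LT 60: heading 162 -> 222
LT 90: heading 222 -> 312
FD 7: (0,0) -> (4.684,-5.202) [heading=312, draw]
Final: pos=(4.684,-5.202), heading=312, 1 segment(s) drawn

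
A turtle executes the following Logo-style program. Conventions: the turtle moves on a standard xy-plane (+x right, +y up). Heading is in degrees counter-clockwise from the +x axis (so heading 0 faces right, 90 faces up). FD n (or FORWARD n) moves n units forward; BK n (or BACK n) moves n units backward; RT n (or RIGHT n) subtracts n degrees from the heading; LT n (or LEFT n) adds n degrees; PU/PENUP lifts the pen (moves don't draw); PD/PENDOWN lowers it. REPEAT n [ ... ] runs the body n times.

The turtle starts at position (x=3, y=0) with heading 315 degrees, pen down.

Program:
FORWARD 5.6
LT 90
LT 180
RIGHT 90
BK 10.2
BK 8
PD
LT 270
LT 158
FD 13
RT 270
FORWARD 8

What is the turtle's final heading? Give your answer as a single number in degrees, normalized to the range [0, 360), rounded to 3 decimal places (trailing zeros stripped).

Executing turtle program step by step:
Start: pos=(3,0), heading=315, pen down
FD 5.6: (3,0) -> (6.96,-3.96) [heading=315, draw]
LT 90: heading 315 -> 45
LT 180: heading 45 -> 225
RT 90: heading 225 -> 135
BK 10.2: (6.96,-3.96) -> (14.172,-11.172) [heading=135, draw]
BK 8: (14.172,-11.172) -> (19.829,-16.829) [heading=135, draw]
PD: pen down
LT 270: heading 135 -> 45
LT 158: heading 45 -> 203
FD 13: (19.829,-16.829) -> (7.863,-21.909) [heading=203, draw]
RT 270: heading 203 -> 293
FD 8: (7.863,-21.909) -> (10.988,-29.273) [heading=293, draw]
Final: pos=(10.988,-29.273), heading=293, 5 segment(s) drawn

Answer: 293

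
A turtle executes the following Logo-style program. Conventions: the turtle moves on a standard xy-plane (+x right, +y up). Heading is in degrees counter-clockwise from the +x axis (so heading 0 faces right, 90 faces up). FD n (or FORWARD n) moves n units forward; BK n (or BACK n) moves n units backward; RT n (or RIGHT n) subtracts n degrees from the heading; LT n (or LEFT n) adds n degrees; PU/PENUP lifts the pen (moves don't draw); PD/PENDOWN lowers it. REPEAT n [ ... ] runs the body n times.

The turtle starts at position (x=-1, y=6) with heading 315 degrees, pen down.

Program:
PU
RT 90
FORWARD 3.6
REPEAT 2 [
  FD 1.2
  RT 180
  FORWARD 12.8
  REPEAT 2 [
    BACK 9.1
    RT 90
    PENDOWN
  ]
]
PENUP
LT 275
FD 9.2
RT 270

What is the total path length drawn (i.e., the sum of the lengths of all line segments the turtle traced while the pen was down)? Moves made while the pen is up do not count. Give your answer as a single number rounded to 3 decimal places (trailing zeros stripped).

Answer: 41.3

Derivation:
Executing turtle program step by step:
Start: pos=(-1,6), heading=315, pen down
PU: pen up
RT 90: heading 315 -> 225
FD 3.6: (-1,6) -> (-3.546,3.454) [heading=225, move]
REPEAT 2 [
  -- iteration 1/2 --
  FD 1.2: (-3.546,3.454) -> (-4.394,2.606) [heading=225, move]
  RT 180: heading 225 -> 45
  FD 12.8: (-4.394,2.606) -> (4.657,11.657) [heading=45, move]
  REPEAT 2 [
    -- iteration 1/2 --
    BK 9.1: (4.657,11.657) -> (-1.778,5.222) [heading=45, move]
    RT 90: heading 45 -> 315
    PD: pen down
    -- iteration 2/2 --
    BK 9.1: (-1.778,5.222) -> (-8.212,11.657) [heading=315, draw]
    RT 90: heading 315 -> 225
    PD: pen down
  ]
  -- iteration 2/2 --
  FD 1.2: (-8.212,11.657) -> (-9.061,10.808) [heading=225, draw]
  RT 180: heading 225 -> 45
  FD 12.8: (-9.061,10.808) -> (-0.01,19.859) [heading=45, draw]
  REPEAT 2 [
    -- iteration 1/2 --
    BK 9.1: (-0.01,19.859) -> (-6.445,13.425) [heading=45, draw]
    RT 90: heading 45 -> 315
    PD: pen down
    -- iteration 2/2 --
    BK 9.1: (-6.445,13.425) -> (-12.879,19.859) [heading=315, draw]
    RT 90: heading 315 -> 225
    PD: pen down
  ]
]
PU: pen up
LT 275: heading 225 -> 140
FD 9.2: (-12.879,19.859) -> (-19.927,25.773) [heading=140, move]
RT 270: heading 140 -> 230
Final: pos=(-19.927,25.773), heading=230, 5 segment(s) drawn

Segment lengths:
  seg 1: (-1.778,5.222) -> (-8.212,11.657), length = 9.1
  seg 2: (-8.212,11.657) -> (-9.061,10.808), length = 1.2
  seg 3: (-9.061,10.808) -> (-0.01,19.859), length = 12.8
  seg 4: (-0.01,19.859) -> (-6.445,13.425), length = 9.1
  seg 5: (-6.445,13.425) -> (-12.879,19.859), length = 9.1
Total = 41.3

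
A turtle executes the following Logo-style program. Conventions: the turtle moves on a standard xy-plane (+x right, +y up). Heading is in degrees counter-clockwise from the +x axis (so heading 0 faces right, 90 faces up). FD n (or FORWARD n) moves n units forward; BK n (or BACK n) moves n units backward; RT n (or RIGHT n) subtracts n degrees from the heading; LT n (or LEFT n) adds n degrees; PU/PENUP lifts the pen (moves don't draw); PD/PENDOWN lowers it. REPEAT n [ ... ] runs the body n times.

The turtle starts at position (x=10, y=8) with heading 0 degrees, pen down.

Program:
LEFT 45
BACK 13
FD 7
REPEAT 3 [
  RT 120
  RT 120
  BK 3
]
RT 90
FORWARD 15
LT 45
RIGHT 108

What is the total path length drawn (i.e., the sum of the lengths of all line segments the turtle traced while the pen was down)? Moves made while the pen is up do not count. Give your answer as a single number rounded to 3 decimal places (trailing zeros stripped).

Executing turtle program step by step:
Start: pos=(10,8), heading=0, pen down
LT 45: heading 0 -> 45
BK 13: (10,8) -> (0.808,-1.192) [heading=45, draw]
FD 7: (0.808,-1.192) -> (5.757,3.757) [heading=45, draw]
REPEAT 3 [
  -- iteration 1/3 --
  RT 120: heading 45 -> 285
  RT 120: heading 285 -> 165
  BK 3: (5.757,3.757) -> (8.655,2.981) [heading=165, draw]
  -- iteration 2/3 --
  RT 120: heading 165 -> 45
  RT 120: heading 45 -> 285
  BK 3: (8.655,2.981) -> (7.879,5.879) [heading=285, draw]
  -- iteration 3/3 --
  RT 120: heading 285 -> 165
  RT 120: heading 165 -> 45
  BK 3: (7.879,5.879) -> (5.757,3.757) [heading=45, draw]
]
RT 90: heading 45 -> 315
FD 15: (5.757,3.757) -> (16.364,-6.849) [heading=315, draw]
LT 45: heading 315 -> 0
RT 108: heading 0 -> 252
Final: pos=(16.364,-6.849), heading=252, 6 segment(s) drawn

Segment lengths:
  seg 1: (10,8) -> (0.808,-1.192), length = 13
  seg 2: (0.808,-1.192) -> (5.757,3.757), length = 7
  seg 3: (5.757,3.757) -> (8.655,2.981), length = 3
  seg 4: (8.655,2.981) -> (7.879,5.879), length = 3
  seg 5: (7.879,5.879) -> (5.757,3.757), length = 3
  seg 6: (5.757,3.757) -> (16.364,-6.849), length = 15
Total = 44

Answer: 44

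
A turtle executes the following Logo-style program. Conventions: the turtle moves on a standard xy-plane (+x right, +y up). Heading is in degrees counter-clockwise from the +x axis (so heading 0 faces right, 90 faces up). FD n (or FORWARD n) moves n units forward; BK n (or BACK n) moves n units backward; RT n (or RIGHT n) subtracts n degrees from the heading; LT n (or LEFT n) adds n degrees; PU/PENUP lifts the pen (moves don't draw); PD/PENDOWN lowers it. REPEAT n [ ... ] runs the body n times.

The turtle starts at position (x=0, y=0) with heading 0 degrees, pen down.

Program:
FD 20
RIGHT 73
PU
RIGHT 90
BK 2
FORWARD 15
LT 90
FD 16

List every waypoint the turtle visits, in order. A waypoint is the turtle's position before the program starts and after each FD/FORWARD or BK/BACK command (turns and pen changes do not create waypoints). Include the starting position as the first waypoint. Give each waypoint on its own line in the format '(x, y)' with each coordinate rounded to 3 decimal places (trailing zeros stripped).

Executing turtle program step by step:
Start: pos=(0,0), heading=0, pen down
FD 20: (0,0) -> (20,0) [heading=0, draw]
RT 73: heading 0 -> 287
PU: pen up
RT 90: heading 287 -> 197
BK 2: (20,0) -> (21.913,0.585) [heading=197, move]
FD 15: (21.913,0.585) -> (7.568,-3.801) [heading=197, move]
LT 90: heading 197 -> 287
FD 16: (7.568,-3.801) -> (12.246,-19.102) [heading=287, move]
Final: pos=(12.246,-19.102), heading=287, 1 segment(s) drawn
Waypoints (5 total):
(0, 0)
(20, 0)
(21.913, 0.585)
(7.568, -3.801)
(12.246, -19.102)

Answer: (0, 0)
(20, 0)
(21.913, 0.585)
(7.568, -3.801)
(12.246, -19.102)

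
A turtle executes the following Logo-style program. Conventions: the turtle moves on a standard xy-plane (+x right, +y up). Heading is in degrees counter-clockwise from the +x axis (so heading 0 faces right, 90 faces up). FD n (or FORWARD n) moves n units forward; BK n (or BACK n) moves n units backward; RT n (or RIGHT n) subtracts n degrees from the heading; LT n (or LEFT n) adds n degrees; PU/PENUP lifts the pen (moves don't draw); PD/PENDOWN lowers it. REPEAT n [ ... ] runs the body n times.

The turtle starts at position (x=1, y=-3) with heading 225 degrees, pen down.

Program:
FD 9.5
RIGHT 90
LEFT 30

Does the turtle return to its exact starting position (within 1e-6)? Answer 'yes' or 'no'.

Executing turtle program step by step:
Start: pos=(1,-3), heading=225, pen down
FD 9.5: (1,-3) -> (-5.718,-9.718) [heading=225, draw]
RT 90: heading 225 -> 135
LT 30: heading 135 -> 165
Final: pos=(-5.718,-9.718), heading=165, 1 segment(s) drawn

Start position: (1, -3)
Final position: (-5.718, -9.718)
Distance = 9.5; >= 1e-6 -> NOT closed

Answer: no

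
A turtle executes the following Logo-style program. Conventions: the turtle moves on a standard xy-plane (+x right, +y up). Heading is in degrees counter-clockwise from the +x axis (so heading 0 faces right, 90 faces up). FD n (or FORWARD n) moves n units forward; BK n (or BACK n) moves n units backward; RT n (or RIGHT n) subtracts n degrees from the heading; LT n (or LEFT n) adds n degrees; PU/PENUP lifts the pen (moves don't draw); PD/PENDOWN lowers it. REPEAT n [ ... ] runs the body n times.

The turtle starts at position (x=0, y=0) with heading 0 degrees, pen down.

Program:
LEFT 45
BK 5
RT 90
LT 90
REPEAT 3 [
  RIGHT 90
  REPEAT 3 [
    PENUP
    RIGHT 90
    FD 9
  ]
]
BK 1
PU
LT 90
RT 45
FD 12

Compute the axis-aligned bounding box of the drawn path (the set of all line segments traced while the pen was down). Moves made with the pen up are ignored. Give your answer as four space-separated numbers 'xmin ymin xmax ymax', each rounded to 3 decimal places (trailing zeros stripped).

Executing turtle program step by step:
Start: pos=(0,0), heading=0, pen down
LT 45: heading 0 -> 45
BK 5: (0,0) -> (-3.536,-3.536) [heading=45, draw]
RT 90: heading 45 -> 315
LT 90: heading 315 -> 45
REPEAT 3 [
  -- iteration 1/3 --
  RT 90: heading 45 -> 315
  REPEAT 3 [
    -- iteration 1/3 --
    PU: pen up
    RT 90: heading 315 -> 225
    FD 9: (-3.536,-3.536) -> (-9.899,-9.899) [heading=225, move]
    -- iteration 2/3 --
    PU: pen up
    RT 90: heading 225 -> 135
    FD 9: (-9.899,-9.899) -> (-16.263,-3.536) [heading=135, move]
    -- iteration 3/3 --
    PU: pen up
    RT 90: heading 135 -> 45
    FD 9: (-16.263,-3.536) -> (-9.899,2.828) [heading=45, move]
  ]
  -- iteration 2/3 --
  RT 90: heading 45 -> 315
  REPEAT 3 [
    -- iteration 1/3 --
    PU: pen up
    RT 90: heading 315 -> 225
    FD 9: (-9.899,2.828) -> (-16.263,-3.536) [heading=225, move]
    -- iteration 2/3 --
    PU: pen up
    RT 90: heading 225 -> 135
    FD 9: (-16.263,-3.536) -> (-22.627,2.828) [heading=135, move]
    -- iteration 3/3 --
    PU: pen up
    RT 90: heading 135 -> 45
    FD 9: (-22.627,2.828) -> (-16.263,9.192) [heading=45, move]
  ]
  -- iteration 3/3 --
  RT 90: heading 45 -> 315
  REPEAT 3 [
    -- iteration 1/3 --
    PU: pen up
    RT 90: heading 315 -> 225
    FD 9: (-16.263,9.192) -> (-22.627,2.828) [heading=225, move]
    -- iteration 2/3 --
    PU: pen up
    RT 90: heading 225 -> 135
    FD 9: (-22.627,2.828) -> (-28.991,9.192) [heading=135, move]
    -- iteration 3/3 --
    PU: pen up
    RT 90: heading 135 -> 45
    FD 9: (-28.991,9.192) -> (-22.627,15.556) [heading=45, move]
  ]
]
BK 1: (-22.627,15.556) -> (-23.335,14.849) [heading=45, move]
PU: pen up
LT 90: heading 45 -> 135
RT 45: heading 135 -> 90
FD 12: (-23.335,14.849) -> (-23.335,26.849) [heading=90, move]
Final: pos=(-23.335,26.849), heading=90, 1 segment(s) drawn

Segment endpoints: x in {-3.536, 0}, y in {-3.536, 0}
xmin=-3.536, ymin=-3.536, xmax=0, ymax=0

Answer: -3.536 -3.536 0 0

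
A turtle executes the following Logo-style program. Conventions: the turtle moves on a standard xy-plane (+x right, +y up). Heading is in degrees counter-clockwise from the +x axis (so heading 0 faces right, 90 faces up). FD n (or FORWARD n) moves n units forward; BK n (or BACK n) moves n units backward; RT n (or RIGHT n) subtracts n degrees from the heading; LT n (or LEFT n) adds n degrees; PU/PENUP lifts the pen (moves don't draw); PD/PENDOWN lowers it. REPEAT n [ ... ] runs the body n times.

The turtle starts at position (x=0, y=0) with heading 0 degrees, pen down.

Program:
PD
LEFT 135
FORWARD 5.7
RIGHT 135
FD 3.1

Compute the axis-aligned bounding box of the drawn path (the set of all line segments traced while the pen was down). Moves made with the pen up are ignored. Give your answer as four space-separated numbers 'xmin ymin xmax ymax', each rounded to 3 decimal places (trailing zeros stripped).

Answer: -4.031 0 0 4.031

Derivation:
Executing turtle program step by step:
Start: pos=(0,0), heading=0, pen down
PD: pen down
LT 135: heading 0 -> 135
FD 5.7: (0,0) -> (-4.031,4.031) [heading=135, draw]
RT 135: heading 135 -> 0
FD 3.1: (-4.031,4.031) -> (-0.931,4.031) [heading=0, draw]
Final: pos=(-0.931,4.031), heading=0, 2 segment(s) drawn

Segment endpoints: x in {-4.031, -0.931, 0}, y in {0, 4.031}
xmin=-4.031, ymin=0, xmax=0, ymax=4.031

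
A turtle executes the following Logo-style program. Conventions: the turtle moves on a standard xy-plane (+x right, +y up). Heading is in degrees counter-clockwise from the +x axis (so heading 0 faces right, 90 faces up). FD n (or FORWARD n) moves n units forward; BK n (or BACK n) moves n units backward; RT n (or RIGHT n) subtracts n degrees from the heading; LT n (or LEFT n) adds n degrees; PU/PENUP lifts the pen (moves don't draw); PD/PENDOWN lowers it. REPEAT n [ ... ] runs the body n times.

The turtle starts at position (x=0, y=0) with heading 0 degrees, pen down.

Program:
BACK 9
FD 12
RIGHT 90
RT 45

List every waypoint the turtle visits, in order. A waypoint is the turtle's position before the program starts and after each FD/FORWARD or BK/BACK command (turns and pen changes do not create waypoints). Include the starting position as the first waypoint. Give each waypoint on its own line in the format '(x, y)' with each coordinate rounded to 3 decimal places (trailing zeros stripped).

Executing turtle program step by step:
Start: pos=(0,0), heading=0, pen down
BK 9: (0,0) -> (-9,0) [heading=0, draw]
FD 12: (-9,0) -> (3,0) [heading=0, draw]
RT 90: heading 0 -> 270
RT 45: heading 270 -> 225
Final: pos=(3,0), heading=225, 2 segment(s) drawn
Waypoints (3 total):
(0, 0)
(-9, 0)
(3, 0)

Answer: (0, 0)
(-9, 0)
(3, 0)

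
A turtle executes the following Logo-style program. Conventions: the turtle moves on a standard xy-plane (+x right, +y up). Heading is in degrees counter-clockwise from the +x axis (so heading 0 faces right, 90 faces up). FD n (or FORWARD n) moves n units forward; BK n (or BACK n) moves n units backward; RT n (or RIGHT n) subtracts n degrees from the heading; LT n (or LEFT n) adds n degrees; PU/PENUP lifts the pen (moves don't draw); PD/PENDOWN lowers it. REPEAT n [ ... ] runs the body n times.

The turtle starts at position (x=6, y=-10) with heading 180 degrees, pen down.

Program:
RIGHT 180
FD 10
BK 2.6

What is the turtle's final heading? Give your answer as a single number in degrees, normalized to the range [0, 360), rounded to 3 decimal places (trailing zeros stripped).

Answer: 0

Derivation:
Executing turtle program step by step:
Start: pos=(6,-10), heading=180, pen down
RT 180: heading 180 -> 0
FD 10: (6,-10) -> (16,-10) [heading=0, draw]
BK 2.6: (16,-10) -> (13.4,-10) [heading=0, draw]
Final: pos=(13.4,-10), heading=0, 2 segment(s) drawn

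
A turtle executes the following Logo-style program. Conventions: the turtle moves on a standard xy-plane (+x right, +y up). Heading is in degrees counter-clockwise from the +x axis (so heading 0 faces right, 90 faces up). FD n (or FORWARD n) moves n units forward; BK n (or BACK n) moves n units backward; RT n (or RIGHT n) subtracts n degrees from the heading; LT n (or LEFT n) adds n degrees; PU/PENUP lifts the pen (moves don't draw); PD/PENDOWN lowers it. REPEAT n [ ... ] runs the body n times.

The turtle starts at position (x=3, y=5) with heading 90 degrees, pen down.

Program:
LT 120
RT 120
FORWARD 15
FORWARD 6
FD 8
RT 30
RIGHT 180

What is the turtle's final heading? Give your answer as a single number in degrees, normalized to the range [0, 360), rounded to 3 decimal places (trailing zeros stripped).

Executing turtle program step by step:
Start: pos=(3,5), heading=90, pen down
LT 120: heading 90 -> 210
RT 120: heading 210 -> 90
FD 15: (3,5) -> (3,20) [heading=90, draw]
FD 6: (3,20) -> (3,26) [heading=90, draw]
FD 8: (3,26) -> (3,34) [heading=90, draw]
RT 30: heading 90 -> 60
RT 180: heading 60 -> 240
Final: pos=(3,34), heading=240, 3 segment(s) drawn

Answer: 240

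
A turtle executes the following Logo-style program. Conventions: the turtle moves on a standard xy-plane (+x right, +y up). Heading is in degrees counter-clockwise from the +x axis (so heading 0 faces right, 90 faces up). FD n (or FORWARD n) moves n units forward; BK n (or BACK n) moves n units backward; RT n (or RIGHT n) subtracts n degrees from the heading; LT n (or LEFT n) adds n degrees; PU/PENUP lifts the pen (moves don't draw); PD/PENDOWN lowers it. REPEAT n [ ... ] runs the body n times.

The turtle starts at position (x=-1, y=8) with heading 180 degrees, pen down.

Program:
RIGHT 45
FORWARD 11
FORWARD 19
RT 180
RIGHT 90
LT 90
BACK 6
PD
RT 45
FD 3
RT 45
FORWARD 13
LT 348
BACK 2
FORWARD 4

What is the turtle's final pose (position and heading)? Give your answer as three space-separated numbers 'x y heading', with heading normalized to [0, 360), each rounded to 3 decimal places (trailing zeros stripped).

Executing turtle program step by step:
Start: pos=(-1,8), heading=180, pen down
RT 45: heading 180 -> 135
FD 11: (-1,8) -> (-8.778,15.778) [heading=135, draw]
FD 19: (-8.778,15.778) -> (-22.213,29.213) [heading=135, draw]
RT 180: heading 135 -> 315
RT 90: heading 315 -> 225
LT 90: heading 225 -> 315
BK 6: (-22.213,29.213) -> (-26.456,33.456) [heading=315, draw]
PD: pen down
RT 45: heading 315 -> 270
FD 3: (-26.456,33.456) -> (-26.456,30.456) [heading=270, draw]
RT 45: heading 270 -> 225
FD 13: (-26.456,30.456) -> (-35.648,21.263) [heading=225, draw]
LT 348: heading 225 -> 213
BK 2: (-35.648,21.263) -> (-33.971,22.353) [heading=213, draw]
FD 4: (-33.971,22.353) -> (-37.326,20.174) [heading=213, draw]
Final: pos=(-37.326,20.174), heading=213, 7 segment(s) drawn

Answer: -37.326 20.174 213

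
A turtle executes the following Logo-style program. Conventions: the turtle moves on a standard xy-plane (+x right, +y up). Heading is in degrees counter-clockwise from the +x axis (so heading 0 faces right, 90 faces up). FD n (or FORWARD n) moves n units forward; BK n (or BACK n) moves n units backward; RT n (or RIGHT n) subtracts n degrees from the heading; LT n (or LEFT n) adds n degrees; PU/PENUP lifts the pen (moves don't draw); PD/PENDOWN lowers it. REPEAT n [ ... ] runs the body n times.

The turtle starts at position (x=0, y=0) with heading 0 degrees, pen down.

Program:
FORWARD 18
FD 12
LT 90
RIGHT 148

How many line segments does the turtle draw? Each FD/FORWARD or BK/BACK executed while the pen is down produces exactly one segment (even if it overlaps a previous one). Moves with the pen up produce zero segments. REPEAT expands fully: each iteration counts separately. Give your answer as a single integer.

Executing turtle program step by step:
Start: pos=(0,0), heading=0, pen down
FD 18: (0,0) -> (18,0) [heading=0, draw]
FD 12: (18,0) -> (30,0) [heading=0, draw]
LT 90: heading 0 -> 90
RT 148: heading 90 -> 302
Final: pos=(30,0), heading=302, 2 segment(s) drawn
Segments drawn: 2

Answer: 2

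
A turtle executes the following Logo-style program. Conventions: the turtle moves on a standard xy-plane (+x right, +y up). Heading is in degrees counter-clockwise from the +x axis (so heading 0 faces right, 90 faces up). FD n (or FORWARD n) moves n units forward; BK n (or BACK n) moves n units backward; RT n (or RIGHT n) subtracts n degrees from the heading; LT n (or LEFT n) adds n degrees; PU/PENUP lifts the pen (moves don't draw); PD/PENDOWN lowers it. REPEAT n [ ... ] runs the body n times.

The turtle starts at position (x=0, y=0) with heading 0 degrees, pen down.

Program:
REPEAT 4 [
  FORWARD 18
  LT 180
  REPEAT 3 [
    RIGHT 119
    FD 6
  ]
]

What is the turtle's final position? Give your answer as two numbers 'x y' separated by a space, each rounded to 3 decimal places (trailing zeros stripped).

Executing turtle program step by step:
Start: pos=(0,0), heading=0, pen down
REPEAT 4 [
  -- iteration 1/4 --
  FD 18: (0,0) -> (18,0) [heading=0, draw]
  LT 180: heading 0 -> 180
  REPEAT 3 [
    -- iteration 1/3 --
    RT 119: heading 180 -> 61
    FD 6: (18,0) -> (20.909,5.248) [heading=61, draw]
    -- iteration 2/3 --
    RT 119: heading 61 -> 302
    FD 6: (20.909,5.248) -> (24.088,0.159) [heading=302, draw]
    -- iteration 3/3 --
    RT 119: heading 302 -> 183
    FD 6: (24.088,0.159) -> (18.097,-0.155) [heading=183, draw]
  ]
  -- iteration 2/4 --
  FD 18: (18.097,-0.155) -> (0.121,-1.097) [heading=183, draw]
  LT 180: heading 183 -> 3
  REPEAT 3 [
    -- iteration 1/3 --
    RT 119: heading 3 -> 244
    FD 6: (0.121,-1.097) -> (-2.509,-6.489) [heading=244, draw]
    -- iteration 2/3 --
    RT 119: heading 244 -> 125
    FD 6: (-2.509,-6.489) -> (-5.95,-1.574) [heading=125, draw]
    -- iteration 3/3 --
    RT 119: heading 125 -> 6
    FD 6: (-5.95,-1.574) -> (0.017,-0.947) [heading=6, draw]
  ]
  -- iteration 3/4 --
  FD 18: (0.017,-0.947) -> (17.918,0.934) [heading=6, draw]
  LT 180: heading 6 -> 186
  REPEAT 3 [
    -- iteration 1/3 --
    RT 119: heading 186 -> 67
    FD 6: (17.918,0.934) -> (20.262,6.457) [heading=67, draw]
    -- iteration 2/3 --
    RT 119: heading 67 -> 308
    FD 6: (20.262,6.457) -> (23.956,1.729) [heading=308, draw]
    -- iteration 3/3 --
    RT 119: heading 308 -> 189
    FD 6: (23.956,1.729) -> (18.03,0.791) [heading=189, draw]
  ]
  -- iteration 4/4 --
  FD 18: (18.03,0.791) -> (0.252,-2.025) [heading=189, draw]
  LT 180: heading 189 -> 9
  REPEAT 3 [
    -- iteration 1/3 --
    RT 119: heading 9 -> 250
    FD 6: (0.252,-2.025) -> (-1.8,-7.663) [heading=250, draw]
    -- iteration 2/3 --
    RT 119: heading 250 -> 131
    FD 6: (-1.8,-7.663) -> (-5.737,-3.135) [heading=131, draw]
    -- iteration 3/3 --
    RT 119: heading 131 -> 12
    FD 6: (-5.737,-3.135) -> (0.132,-1.888) [heading=12, draw]
  ]
]
Final: pos=(0.132,-1.888), heading=12, 16 segment(s) drawn

Answer: 0.132 -1.888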